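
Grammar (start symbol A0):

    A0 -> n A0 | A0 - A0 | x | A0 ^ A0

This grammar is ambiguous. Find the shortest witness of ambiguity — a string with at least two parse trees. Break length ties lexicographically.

length 1: no string has ≥2 trees
length 2: no string has ≥2 trees
length 3: no string has ≥2 trees
length 4: n x - x has 2 parse trees

Two derivations of n x - x:
  A0 ⇒ n A0 ⇒ n A0 - A0 ⇒ n x - A0 ⇒ n x - x
  A0 ⇒ A0 - A0 ⇒ n A0 - A0 ⇒ n x - A0 ⇒ n x - x

n x - x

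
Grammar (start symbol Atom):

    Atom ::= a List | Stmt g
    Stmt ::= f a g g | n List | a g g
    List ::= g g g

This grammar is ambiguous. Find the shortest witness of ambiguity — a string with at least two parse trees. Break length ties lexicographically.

length 4: a g g g has 2 parse trees

Two derivations of a g g g:
  Atom ⇒ a List ⇒ a g g g
  Atom ⇒ Stmt g ⇒ a g g g

a g g g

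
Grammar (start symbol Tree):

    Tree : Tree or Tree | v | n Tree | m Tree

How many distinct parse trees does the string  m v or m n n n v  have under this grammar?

2

Parse trees for m v or m n n n v:
  [Tree [Tree m [Tree v]] or [Tree m [Tree n [Tree n [Tree n [Tree v]]]]]]
  [Tree m [Tree [Tree v] or [Tree m [Tree n [Tree n [Tree n [Tree v]]]]]]]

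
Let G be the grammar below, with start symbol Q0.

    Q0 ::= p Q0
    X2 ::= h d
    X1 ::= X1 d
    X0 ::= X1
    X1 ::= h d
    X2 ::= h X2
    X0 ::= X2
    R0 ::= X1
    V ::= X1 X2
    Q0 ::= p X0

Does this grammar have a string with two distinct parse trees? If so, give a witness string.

Ambiguous

Witness: p h d

Derivation 1: Q0 ⇒ p X0 ⇒ p X1 ⇒ p h d
Derivation 2: Q0 ⇒ p X0 ⇒ p X2 ⇒ p h d

Two distinct leftmost derivations for the same string.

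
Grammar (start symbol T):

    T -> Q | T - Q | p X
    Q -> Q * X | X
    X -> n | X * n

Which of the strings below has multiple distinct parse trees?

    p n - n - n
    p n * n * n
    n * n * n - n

n * n * n - n

p n - n - n: 1 tree
p n * n * n: 1 tree
n * n * n - n: 4 trees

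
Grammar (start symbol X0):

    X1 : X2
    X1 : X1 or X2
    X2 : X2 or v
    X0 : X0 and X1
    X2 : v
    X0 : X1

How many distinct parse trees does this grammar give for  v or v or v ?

4

Parse trees for v or v or v:
  [X0 [X1 [X2 [X2 [X2 v] or v] or v]]]
  [X0 [X1 [X1 [X2 v]] or [X2 [X2 v] or v]]]
  [X0 [X1 [X1 [X2 [X2 v] or v]] or [X2 v]]]
  [X0 [X1 [X1 [X1 [X2 v]] or [X2 v]] or [X2 v]]]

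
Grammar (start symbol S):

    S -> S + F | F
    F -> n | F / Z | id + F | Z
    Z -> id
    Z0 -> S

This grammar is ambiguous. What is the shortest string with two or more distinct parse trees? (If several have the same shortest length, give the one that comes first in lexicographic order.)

length 1: no string has ≥2 trees
length 3: id + id has 2 parse trees

Two derivations of id + id:
  S ⇒ S + F ⇒ F + F ⇒ Z + F ⇒ id + F ⇒ id + Z ⇒ id + id
  S ⇒ F ⇒ id + F ⇒ id + Z ⇒ id + id

id + id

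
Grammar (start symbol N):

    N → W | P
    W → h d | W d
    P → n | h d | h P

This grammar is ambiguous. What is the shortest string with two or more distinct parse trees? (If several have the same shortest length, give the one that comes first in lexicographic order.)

length 1: no string has ≥2 trees
length 2: h d has 2 parse trees

Two derivations of h d:
  N ⇒ W ⇒ h d
  N ⇒ P ⇒ h d

h d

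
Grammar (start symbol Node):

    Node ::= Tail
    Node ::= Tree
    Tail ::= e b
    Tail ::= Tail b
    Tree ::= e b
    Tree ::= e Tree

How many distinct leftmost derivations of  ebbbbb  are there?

1

Parse trees for ebbbbb:
  [Node [Tail [Tail [Tail [Tail [Tail e b] b] b] b] b]]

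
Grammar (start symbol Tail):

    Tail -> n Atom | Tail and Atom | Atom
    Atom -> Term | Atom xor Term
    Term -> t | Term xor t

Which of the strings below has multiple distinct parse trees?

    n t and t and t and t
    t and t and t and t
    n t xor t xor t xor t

n t and t and t and t: 1 tree
t and t and t and t: 1 tree
n t xor t xor t xor t: 8 trees

n t xor t xor t xor t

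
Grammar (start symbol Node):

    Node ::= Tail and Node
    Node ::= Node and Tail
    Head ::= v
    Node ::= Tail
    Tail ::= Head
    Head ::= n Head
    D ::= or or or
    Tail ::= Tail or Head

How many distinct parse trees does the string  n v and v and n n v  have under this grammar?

Parse trees for n v and v and n n v:
  [Node [Tail [Head n [Head v]]] and [Node [Tail [Head v]] and [Node [Tail [Head n [Head n [Head v]]]]]]]
  [Node [Tail [Head n [Head v]]] and [Node [Node [Tail [Head v]]] and [Tail [Head n [Head n [Head v]]]]]]
  [Node [Node [Tail [Head n [Head v]]] and [Node [Tail [Head v]]]] and [Tail [Head n [Head n [Head v]]]]]
  [Node [Node [Node [Tail [Head n [Head v]]]] and [Tail [Head v]]] and [Tail [Head n [Head n [Head v]]]]]

4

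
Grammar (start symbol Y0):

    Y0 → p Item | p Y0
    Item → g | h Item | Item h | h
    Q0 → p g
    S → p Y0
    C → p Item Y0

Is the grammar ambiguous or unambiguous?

Ambiguous

Witness: p h h

Derivation 1: Y0 ⇒ p Item ⇒ p h Item ⇒ p h h
Derivation 2: Y0 ⇒ p Item ⇒ p Item h ⇒ p h h

Two distinct leftmost derivations for the same string.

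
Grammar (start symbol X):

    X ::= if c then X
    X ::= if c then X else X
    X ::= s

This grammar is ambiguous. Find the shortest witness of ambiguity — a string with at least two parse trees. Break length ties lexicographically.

length 1: no string has ≥2 trees
length 4: no string has ≥2 trees
length 6: no string has ≥2 trees
length 7: no string has ≥2 trees
length 9: if c then if c then s else s has 2 parse trees

Two derivations of if c then if c then s else s:
  X ⇒ if c then X ⇒ if c then if c then X else X ⇒ if c then if c then s else X ⇒ if c then if c then s else s
  X ⇒ if c then X else X ⇒ if c then if c then X else X ⇒ if c then if c then s else X ⇒ if c then if c then s else s

if c then if c then s else s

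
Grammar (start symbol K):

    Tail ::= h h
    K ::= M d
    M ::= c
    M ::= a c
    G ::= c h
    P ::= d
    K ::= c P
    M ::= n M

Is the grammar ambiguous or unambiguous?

Witness: c d

Derivation 1: K ⇒ M d ⇒ c d
Derivation 2: K ⇒ c P ⇒ c d

Two distinct leftmost derivations for the same string.

Ambiguous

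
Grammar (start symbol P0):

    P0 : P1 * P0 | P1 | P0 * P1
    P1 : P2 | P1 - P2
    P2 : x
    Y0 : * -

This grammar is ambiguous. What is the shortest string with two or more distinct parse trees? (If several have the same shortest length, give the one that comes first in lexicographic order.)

x * x

length 1: no string has ≥2 trees
length 3: x * x has 2 parse trees

Two derivations of x * x:
  P0 ⇒ P1 * P0 ⇒ P2 * P0 ⇒ x * P0 ⇒ x * P1 ⇒ x * P2 ⇒ x * x
  P0 ⇒ P0 * P1 ⇒ P1 * P1 ⇒ P2 * P1 ⇒ x * P1 ⇒ x * P2 ⇒ x * x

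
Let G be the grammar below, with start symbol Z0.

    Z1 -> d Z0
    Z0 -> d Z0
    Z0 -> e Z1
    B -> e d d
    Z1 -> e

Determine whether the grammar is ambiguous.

Unambiguous

(B is unreachable from Z0, so its rules don't affect L(Z0).) Each reachable nonterminal has at most one production per leading terminal, and all productions are right-linear; the derivation is determined token-by-token.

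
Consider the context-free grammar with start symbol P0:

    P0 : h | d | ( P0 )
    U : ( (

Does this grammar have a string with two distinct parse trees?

Unambiguous

(U is unreachable from P0, so its rules don't affect L(P0).) Each string is a nest of matched brackets around a single atom. An opening bracket forces the recursive rule; an atom forces the base rule.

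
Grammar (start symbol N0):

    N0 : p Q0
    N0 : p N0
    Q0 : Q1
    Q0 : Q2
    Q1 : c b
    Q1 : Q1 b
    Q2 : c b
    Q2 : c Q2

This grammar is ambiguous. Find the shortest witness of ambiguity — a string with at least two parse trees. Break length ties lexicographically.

p c b

length 3: p c b has 2 parse trees

Two derivations of p c b:
  N0 ⇒ p Q0 ⇒ p Q1 ⇒ p c b
  N0 ⇒ p Q0 ⇒ p Q2 ⇒ p c b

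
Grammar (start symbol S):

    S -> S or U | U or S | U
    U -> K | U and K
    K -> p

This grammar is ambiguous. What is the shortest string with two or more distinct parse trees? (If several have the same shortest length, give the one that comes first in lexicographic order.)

length 1: no string has ≥2 trees
length 3: p or p has 2 parse trees

Two derivations of p or p:
  S ⇒ S or U ⇒ U or U ⇒ K or U ⇒ p or U ⇒ p or K ⇒ p or p
  S ⇒ U or S ⇒ K or S ⇒ p or S ⇒ p or U ⇒ p or K ⇒ p or p

p or p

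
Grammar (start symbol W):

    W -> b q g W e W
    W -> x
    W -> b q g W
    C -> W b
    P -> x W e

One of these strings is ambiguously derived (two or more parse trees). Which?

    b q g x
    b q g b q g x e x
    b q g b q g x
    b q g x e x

b q g x: 1 tree
b q g b q g x e x: 2 trees
b q g b q g x: 1 tree
b q g x e x: 1 tree

b q g b q g x e x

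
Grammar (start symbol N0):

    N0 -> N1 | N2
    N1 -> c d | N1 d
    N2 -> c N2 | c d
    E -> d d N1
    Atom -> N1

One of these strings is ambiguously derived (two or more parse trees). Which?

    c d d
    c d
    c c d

c d d: 1 tree
c d: 2 trees
c c d: 1 tree

c d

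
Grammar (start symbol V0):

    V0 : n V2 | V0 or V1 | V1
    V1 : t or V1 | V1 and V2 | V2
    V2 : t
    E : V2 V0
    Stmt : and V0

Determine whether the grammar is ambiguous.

Ambiguous

Witness: t or t

Derivation 1: V0 ⇒ V0 or V1 ⇒ V1 or V1 ⇒ V2 or V1 ⇒ t or V1 ⇒ t or V2 ⇒ t or t
Derivation 2: V0 ⇒ V1 ⇒ t or V1 ⇒ t or V2 ⇒ t or t

Two distinct leftmost derivations for the same string.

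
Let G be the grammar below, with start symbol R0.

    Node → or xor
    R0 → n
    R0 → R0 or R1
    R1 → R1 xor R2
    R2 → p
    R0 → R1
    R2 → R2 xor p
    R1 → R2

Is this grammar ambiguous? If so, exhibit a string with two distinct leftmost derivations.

Ambiguous

Witness: p xor p

Derivation 1: R0 ⇒ R1 ⇒ R1 xor R2 ⇒ R2 xor R2 ⇒ p xor R2 ⇒ p xor p
Derivation 2: R0 ⇒ R1 ⇒ R2 ⇒ R2 xor p ⇒ p xor p

Two distinct leftmost derivations for the same string.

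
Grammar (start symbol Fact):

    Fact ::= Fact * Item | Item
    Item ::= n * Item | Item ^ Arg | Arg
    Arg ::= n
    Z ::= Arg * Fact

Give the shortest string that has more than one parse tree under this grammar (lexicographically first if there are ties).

n * n

length 1: no string has ≥2 trees
length 3: n * n has 2 parse trees

Two derivations of n * n:
  Fact ⇒ Fact * Item ⇒ Item * Item ⇒ Arg * Item ⇒ n * Item ⇒ n * Arg ⇒ n * n
  Fact ⇒ Item ⇒ n * Item ⇒ n * Arg ⇒ n * n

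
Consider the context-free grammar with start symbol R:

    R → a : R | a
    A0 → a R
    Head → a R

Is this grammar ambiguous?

Only R is reachable from R; ignoring the rest: Right-recursive list with a separator: after each atom, whether the separator follows determines the rule. One parse per string.

Unambiguous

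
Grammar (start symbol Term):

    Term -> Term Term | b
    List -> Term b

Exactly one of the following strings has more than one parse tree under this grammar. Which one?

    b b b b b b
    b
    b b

b b b b b b

b b b b b b: 42 trees
b: 1 tree
b b: 1 tree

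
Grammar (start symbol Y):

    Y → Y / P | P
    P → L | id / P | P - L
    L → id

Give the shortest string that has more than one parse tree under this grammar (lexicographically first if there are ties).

length 1: no string has ≥2 trees
length 3: id / id has 2 parse trees

Two derivations of id / id:
  Y ⇒ Y / P ⇒ P / P ⇒ L / P ⇒ id / P ⇒ id / L ⇒ id / id
  Y ⇒ P ⇒ id / P ⇒ id / L ⇒ id / id

id / id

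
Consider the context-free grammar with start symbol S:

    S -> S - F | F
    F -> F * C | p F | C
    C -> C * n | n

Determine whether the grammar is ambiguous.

Ambiguous

Witness: n * n

Derivation 1: S ⇒ F ⇒ F * C ⇒ C * C ⇒ n * C ⇒ n * n
Derivation 2: S ⇒ F ⇒ C ⇒ C * n ⇒ n * n

Two distinct leftmost derivations for the same string.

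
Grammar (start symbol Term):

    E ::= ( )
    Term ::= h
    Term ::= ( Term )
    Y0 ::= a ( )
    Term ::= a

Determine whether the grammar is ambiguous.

(E, Y0 are unreachable from Term, so their rules don't affect L(Term).) L(Term) is { openⁿ atom closeⁿ : n ≥ 0 }. The bracket depth fixes n, and the derivation is forced at every step.

Unambiguous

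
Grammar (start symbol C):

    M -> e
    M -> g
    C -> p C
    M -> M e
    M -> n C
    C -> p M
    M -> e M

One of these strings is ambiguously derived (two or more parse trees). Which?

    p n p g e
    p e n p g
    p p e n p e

p n p g e

p n p g e: 2 trees
p e n p g: 1 tree
p p e n p e: 1 tree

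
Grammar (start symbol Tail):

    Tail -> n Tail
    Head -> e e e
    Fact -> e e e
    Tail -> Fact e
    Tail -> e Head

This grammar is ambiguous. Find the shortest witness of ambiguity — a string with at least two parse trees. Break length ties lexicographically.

length 4: e e e e has 2 parse trees

Two derivations of e e e e:
  Tail ⇒ Fact e ⇒ e e e e
  Tail ⇒ e Head ⇒ e e e e

e e e e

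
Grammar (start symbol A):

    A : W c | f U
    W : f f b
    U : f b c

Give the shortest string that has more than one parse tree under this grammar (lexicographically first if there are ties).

f f b c

length 4: f f b c has 2 parse trees

Two derivations of f f b c:
  A ⇒ W c ⇒ f f b c
  A ⇒ f U ⇒ f f b c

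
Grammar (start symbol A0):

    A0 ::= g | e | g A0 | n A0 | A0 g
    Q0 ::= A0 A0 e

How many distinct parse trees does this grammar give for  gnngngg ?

7

Parse trees for gnngngg:
  [A0 g [A0 n [A0 n [A0 g [A0 n [A0 g [A0 g]]]]]]]
  [A0 g [A0 n [A0 n [A0 g [A0 n [A0 [A0 g] g]]]]]]
  [A0 g [A0 n [A0 n [A0 g [A0 [A0 n [A0 g]] g]]]]]
  [A0 g [A0 n [A0 n [A0 [A0 g [A0 n [A0 g]]] g]]]]
  [A0 g [A0 n [A0 [A0 n [A0 g [A0 n [A0 g]]]] g]]]
  [A0 g [A0 [A0 n [A0 n [A0 g [A0 n [A0 g]]]]] g]]
  [A0 [A0 g [A0 n [A0 n [A0 g [A0 n [A0 g]]]]]] g]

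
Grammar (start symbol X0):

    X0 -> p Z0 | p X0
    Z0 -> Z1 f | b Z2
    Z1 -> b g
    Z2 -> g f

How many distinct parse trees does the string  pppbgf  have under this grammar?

2

Parse trees for pppbgf:
  [X0 p [X0 p [X0 p [Z0 [Z1 b g] f]]]]
  [X0 p [X0 p [X0 p [Z0 b [Z2 g f]]]]]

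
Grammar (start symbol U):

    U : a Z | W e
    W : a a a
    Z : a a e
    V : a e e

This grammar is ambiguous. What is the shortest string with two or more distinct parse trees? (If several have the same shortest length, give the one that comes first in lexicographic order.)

length 4: a a a e has 2 parse trees

Two derivations of a a a e:
  U ⇒ a Z ⇒ a a a e
  U ⇒ W e ⇒ a a a e

a a a e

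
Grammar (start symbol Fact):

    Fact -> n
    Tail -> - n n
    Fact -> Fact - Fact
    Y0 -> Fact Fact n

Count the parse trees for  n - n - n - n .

5

Parse trees for n - n - n - n:
  [Fact [Fact n] - [Fact [Fact n] - [Fact [Fact n] - [Fact n]]]]
  [Fact [Fact n] - [Fact [Fact [Fact n] - [Fact n]] - [Fact n]]]
  [Fact [Fact [Fact n] - [Fact n]] - [Fact [Fact n] - [Fact n]]]
  [Fact [Fact [Fact n] - [Fact [Fact n] - [Fact n]]] - [Fact n]]
  [Fact [Fact [Fact [Fact n] - [Fact n]] - [Fact n]] - [Fact n]]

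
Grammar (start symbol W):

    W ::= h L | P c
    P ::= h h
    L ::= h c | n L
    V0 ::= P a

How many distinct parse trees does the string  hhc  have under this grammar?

2

Parse trees for hhc:
  [W h [L h c]]
  [W [P h h] c]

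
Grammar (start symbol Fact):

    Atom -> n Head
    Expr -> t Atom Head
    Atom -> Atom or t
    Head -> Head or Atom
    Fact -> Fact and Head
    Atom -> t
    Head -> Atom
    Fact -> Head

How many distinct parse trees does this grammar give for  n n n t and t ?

1

Parse trees for n n n t and t:
  [Fact [Fact [Head [Atom n [Head [Atom n [Head [Atom n [Head [Atom t]]]]]]]]] and [Head [Atom t]]]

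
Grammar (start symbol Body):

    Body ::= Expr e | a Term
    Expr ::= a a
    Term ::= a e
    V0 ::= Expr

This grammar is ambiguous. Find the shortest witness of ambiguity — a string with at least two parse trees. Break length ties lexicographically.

a a e

length 3: a a e has 2 parse trees

Two derivations of a a e:
  Body ⇒ Expr e ⇒ a a e
  Body ⇒ a Term ⇒ a a e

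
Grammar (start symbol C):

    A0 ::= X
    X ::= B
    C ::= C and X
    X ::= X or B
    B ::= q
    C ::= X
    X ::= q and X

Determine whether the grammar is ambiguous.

Witness: q and q

Derivation 1: C ⇒ C and X ⇒ X and X ⇒ B and X ⇒ q and X ⇒ q and B ⇒ q and q
Derivation 2: C ⇒ X ⇒ q and X ⇒ q and B ⇒ q and q

Two distinct leftmost derivations for the same string.

Ambiguous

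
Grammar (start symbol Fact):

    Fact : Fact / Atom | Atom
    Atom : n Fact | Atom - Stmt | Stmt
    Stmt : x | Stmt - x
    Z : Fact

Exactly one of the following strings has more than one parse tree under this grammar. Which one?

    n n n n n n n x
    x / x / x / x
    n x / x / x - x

n x / x / x - x

n n n n n n n x: 1 tree
x / x / x / x: 1 tree
n x / x / x - x: 7 trees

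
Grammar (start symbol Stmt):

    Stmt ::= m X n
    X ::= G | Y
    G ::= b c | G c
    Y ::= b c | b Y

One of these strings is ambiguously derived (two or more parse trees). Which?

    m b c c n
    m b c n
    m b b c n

m b c n

m b c c n: 1 tree
m b c n: 2 trees
m b b c n: 1 tree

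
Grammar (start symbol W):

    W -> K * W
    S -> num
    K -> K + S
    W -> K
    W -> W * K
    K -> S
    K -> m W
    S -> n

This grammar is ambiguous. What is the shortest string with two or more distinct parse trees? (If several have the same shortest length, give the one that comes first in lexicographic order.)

n * n

length 1: no string has ≥2 trees
length 2: no string has ≥2 trees
length 3: n * n has 2 parse trees

Two derivations of n * n:
  W ⇒ K * W ⇒ S * W ⇒ n * W ⇒ n * K ⇒ n * S ⇒ n * n
  W ⇒ W * K ⇒ K * K ⇒ S * K ⇒ n * K ⇒ n * S ⇒ n * n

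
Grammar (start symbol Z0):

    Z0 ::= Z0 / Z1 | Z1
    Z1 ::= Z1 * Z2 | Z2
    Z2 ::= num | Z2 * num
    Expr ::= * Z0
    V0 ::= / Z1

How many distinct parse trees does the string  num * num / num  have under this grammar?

2

Parse trees for num * num / num:
  [Z0 [Z0 [Z1 [Z1 [Z2 num]] * [Z2 num]]] / [Z1 [Z2 num]]]
  [Z0 [Z0 [Z1 [Z2 [Z2 num] * num]]] / [Z1 [Z2 num]]]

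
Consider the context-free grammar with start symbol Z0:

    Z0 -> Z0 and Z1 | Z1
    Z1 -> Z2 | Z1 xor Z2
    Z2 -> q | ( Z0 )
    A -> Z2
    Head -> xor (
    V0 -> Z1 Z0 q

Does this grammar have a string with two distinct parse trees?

Only Z0, Z1, Z2 are reachable from Z0; ignoring the rest: This is a standard precedence ladder (Z0 over Z1 over Z2), with each level left-recursive on its own operator ('and' at Z0, 'xor' at Z1). That structure is LR(1), hence unambiguous.

Unambiguous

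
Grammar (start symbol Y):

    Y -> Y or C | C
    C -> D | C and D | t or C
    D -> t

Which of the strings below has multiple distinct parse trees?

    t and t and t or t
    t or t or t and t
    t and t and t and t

t or t or t and t

t and t and t or t: 1 tree
t or t or t and t: 7 trees
t and t and t and t: 1 tree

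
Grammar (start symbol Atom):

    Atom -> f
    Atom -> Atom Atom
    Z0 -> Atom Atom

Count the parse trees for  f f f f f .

Parse trees for f f f f f (showing first 6 of 14):
  [Atom [Atom f] [Atom [Atom f] [Atom [Atom f] [Atom [Atom f] [Atom f]]]]]
  [Atom [Atom f] [Atom [Atom f] [Atom [Atom [Atom f] [Atom f]] [Atom f]]]]
  [Atom [Atom f] [Atom [Atom [Atom f] [Atom f]] [Atom [Atom f] [Atom f]]]]
  [Atom [Atom f] [Atom [Atom [Atom f] [Atom [Atom f] [Atom f]]] [Atom f]]]
  [Atom [Atom f] [Atom [Atom [Atom [Atom f] [Atom f]] [Atom f]] [Atom f]]]
  [Atom [Atom [Atom f] [Atom f]] [Atom [Atom f] [Atom [Atom f] [Atom f]]]]

14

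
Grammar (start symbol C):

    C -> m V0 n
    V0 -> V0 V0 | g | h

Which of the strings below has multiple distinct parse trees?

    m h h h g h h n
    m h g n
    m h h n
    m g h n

m h h h g h h n

m h h h g h h n: 42 trees
m h g n: 1 tree
m h h n: 1 tree
m g h n: 1 tree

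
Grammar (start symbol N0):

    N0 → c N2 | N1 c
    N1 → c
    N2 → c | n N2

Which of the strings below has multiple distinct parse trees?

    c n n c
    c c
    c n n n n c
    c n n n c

c n n c: 1 tree
c c: 2 trees
c n n n n c: 1 tree
c n n n c: 1 tree

c c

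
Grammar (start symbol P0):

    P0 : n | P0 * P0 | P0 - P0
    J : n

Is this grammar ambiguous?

Witness: n * n * n

Derivation 1: P0 ⇒ P0 * P0 ⇒ n * P0 ⇒ n * P0 * P0 ⇒ n * n * P0 ⇒ n * n * n
Derivation 2: P0 ⇒ P0 * P0 ⇒ P0 * P0 * P0 ⇒ n * P0 * P0 ⇒ n * n * P0 ⇒ n * n * n

Two distinct leftmost derivations for the same string.

Ambiguous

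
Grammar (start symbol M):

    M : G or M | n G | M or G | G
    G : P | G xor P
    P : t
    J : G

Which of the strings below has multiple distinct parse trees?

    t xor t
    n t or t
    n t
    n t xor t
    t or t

t or t

t xor t: 1 tree
n t or t: 1 tree
n t: 1 tree
n t xor t: 1 tree
t or t: 2 trees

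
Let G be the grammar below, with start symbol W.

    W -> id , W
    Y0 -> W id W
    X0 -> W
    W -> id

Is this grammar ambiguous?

(Y0, X0 are unreachable from W, so their rules don't affect L(W).) Right-recursive list with a separator: after each atom, whether the separator follows determines the rule. One parse per string.

Unambiguous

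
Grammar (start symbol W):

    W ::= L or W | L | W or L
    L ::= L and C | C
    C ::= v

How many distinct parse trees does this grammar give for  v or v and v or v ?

4

Parse trees for v or v and v or v:
  [W [L [C v]] or [W [L [L [C v]] and [C v]] or [W [L [C v]]]]]
  [W [L [C v]] or [W [W [L [L [C v]] and [C v]]] or [L [C v]]]]
  [W [W [L [C v]] or [W [L [L [C v]] and [C v]]]] or [L [C v]]]
  [W [W [W [L [C v]]] or [L [L [C v]] and [C v]]] or [L [C v]]]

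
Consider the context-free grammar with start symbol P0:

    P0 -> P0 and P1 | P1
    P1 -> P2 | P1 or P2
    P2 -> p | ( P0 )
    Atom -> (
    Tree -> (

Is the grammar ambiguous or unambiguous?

(Atom, Tree are unreachable from P0, so their rules don't affect L(P0).) P0 → P0 and P1 | P1  ;  P1 → P1 or P2 | P2  — a left-associative chain with P2 at the bottom. Each string factors uniquely by precedence.

Unambiguous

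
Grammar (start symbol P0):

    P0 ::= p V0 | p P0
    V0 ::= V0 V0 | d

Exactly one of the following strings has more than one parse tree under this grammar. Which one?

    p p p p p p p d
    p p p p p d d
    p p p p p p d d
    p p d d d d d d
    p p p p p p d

p p p p p p p d: 1 tree
p p p p p d d: 1 tree
p p p p p p d d: 1 tree
p p d d d d d d: 42 trees
p p p p p p d: 1 tree

p p d d d d d d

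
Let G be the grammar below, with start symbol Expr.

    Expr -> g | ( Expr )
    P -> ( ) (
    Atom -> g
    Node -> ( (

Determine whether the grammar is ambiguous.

Unambiguous

Only Expr is reachable from Expr; ignoring the rest: Each string is a nest of matched brackets around a single atom. An opening bracket forces the recursive rule; an atom forces the base rule.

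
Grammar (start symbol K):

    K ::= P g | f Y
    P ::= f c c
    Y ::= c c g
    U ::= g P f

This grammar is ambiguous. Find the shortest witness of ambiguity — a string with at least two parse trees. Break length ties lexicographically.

length 4: f c c g has 2 parse trees

Two derivations of f c c g:
  K ⇒ P g ⇒ f c c g
  K ⇒ f Y ⇒ f c c g

f c c g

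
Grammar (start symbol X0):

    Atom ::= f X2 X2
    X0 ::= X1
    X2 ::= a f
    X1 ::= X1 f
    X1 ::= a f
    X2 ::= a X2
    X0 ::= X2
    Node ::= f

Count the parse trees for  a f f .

1

Parse trees for a f f:
  [X0 [X1 [X1 a f] f]]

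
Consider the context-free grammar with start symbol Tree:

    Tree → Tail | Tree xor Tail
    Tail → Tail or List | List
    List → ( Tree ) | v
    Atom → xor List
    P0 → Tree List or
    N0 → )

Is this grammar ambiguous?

Unambiguous

(Atom, P0, N0 are unreachable from Tree, so their rules don't affect L(Tree).) The grammar is stratified — Tree handles 'xor' (left-recursive), Tail handles 'or', List atoms. Each operator has a fixed associativity and precedence level, so every string has one parse.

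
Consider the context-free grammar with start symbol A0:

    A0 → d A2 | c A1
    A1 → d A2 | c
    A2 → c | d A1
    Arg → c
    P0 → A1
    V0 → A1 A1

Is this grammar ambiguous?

Only A0, A1, A2 are reachable from A0; ignoring the rest: Each reachable nonterminal has at most one production per leading terminal, and all productions are right-linear; the derivation is determined token-by-token.

Unambiguous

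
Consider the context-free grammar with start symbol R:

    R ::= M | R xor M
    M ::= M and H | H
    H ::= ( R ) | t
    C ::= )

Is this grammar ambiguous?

Unambiguous

(C is unreachable from R, so its rules don't affect L(R).) R → R xor M | M  ;  M → M and H | H  — a left-associative chain with H at the bottom. Each string factors uniquely by precedence.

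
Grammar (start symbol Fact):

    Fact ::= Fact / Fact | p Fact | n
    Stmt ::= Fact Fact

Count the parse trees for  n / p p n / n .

4

Parse trees for n / p p n / n:
  [Fact [Fact n] / [Fact [Fact p [Fact p [Fact n]]] / [Fact n]]]
  [Fact [Fact n] / [Fact p [Fact [Fact p [Fact n]] / [Fact n]]]]
  [Fact [Fact n] / [Fact p [Fact p [Fact [Fact n] / [Fact n]]]]]
  [Fact [Fact [Fact n] / [Fact p [Fact p [Fact n]]]] / [Fact n]]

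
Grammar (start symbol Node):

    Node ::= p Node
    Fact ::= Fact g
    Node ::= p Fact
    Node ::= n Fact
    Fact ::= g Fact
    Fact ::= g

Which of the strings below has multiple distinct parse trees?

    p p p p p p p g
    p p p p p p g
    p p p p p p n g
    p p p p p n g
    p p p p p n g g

p p p p p p p g: 1 tree
p p p p p p g: 1 tree
p p p p p p n g: 1 tree
p p p p p n g: 1 tree
p p p p p n g g: 2 trees

p p p p p n g g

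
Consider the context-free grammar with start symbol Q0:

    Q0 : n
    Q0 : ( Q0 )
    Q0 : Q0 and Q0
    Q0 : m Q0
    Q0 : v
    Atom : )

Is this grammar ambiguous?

Ambiguous

Witness: m n and n

Derivation 1: Q0 ⇒ Q0 and Q0 ⇒ m Q0 and Q0 ⇒ m n and Q0 ⇒ m n and n
Derivation 2: Q0 ⇒ m Q0 ⇒ m Q0 and Q0 ⇒ m n and Q0 ⇒ m n and n

Two distinct leftmost derivations for the same string.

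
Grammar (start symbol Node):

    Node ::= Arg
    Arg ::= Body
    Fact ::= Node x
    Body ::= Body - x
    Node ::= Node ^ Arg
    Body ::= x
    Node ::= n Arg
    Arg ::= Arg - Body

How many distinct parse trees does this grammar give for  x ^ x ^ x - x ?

Parse trees for x ^ x ^ x - x:
  [Node [Node [Node [Arg [Body x]]] ^ [Arg [Body x]]] ^ [Arg [Body [Body x] - x]]]
  [Node [Node [Node [Arg [Body x]]] ^ [Arg [Body x]]] ^ [Arg [Arg [Body x]] - [Body x]]]

2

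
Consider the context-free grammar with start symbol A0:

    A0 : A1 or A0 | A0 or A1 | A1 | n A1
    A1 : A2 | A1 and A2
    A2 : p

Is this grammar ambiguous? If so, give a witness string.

Witness: p or p

Derivation 1: A0 ⇒ A1 or A0 ⇒ A2 or A0 ⇒ p or A0 ⇒ p or A1 ⇒ p or A2 ⇒ p or p
Derivation 2: A0 ⇒ A0 or A1 ⇒ A1 or A1 ⇒ A2 or A1 ⇒ p or A1 ⇒ p or A2 ⇒ p or p

Two distinct leftmost derivations for the same string.

Ambiguous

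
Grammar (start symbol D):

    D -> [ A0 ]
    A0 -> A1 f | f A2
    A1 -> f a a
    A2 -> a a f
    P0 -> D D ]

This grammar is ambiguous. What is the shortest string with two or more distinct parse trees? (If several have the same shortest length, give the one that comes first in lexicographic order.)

length 6: [ f a a f ] has 2 parse trees

Two derivations of [ f a a f ]:
  D ⇒ [ A0 ] ⇒ [ A1 f ] ⇒ [ f a a f ]
  D ⇒ [ A0 ] ⇒ [ f A2 ] ⇒ [ f a a f ]

[ f a a f ]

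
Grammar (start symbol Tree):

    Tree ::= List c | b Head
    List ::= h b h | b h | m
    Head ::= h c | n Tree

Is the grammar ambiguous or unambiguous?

Ambiguous

Witness: b h c

Derivation 1: Tree ⇒ List c ⇒ b h c
Derivation 2: Tree ⇒ b Head ⇒ b h c

Two distinct leftmost derivations for the same string.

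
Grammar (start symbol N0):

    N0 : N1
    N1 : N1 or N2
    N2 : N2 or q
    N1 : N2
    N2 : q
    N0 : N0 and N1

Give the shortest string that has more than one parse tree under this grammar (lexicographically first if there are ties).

q or q

length 1: no string has ≥2 trees
length 3: q or q has 2 parse trees

Two derivations of q or q:
  N0 ⇒ N1 ⇒ N1 or N2 ⇒ N2 or N2 ⇒ q or N2 ⇒ q or q
  N0 ⇒ N1 ⇒ N2 ⇒ N2 or q ⇒ q or q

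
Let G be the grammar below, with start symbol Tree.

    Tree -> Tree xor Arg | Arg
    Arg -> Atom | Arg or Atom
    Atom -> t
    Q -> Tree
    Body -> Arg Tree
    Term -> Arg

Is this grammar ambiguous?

(Q, Body, Term are unreachable from Tree, so their rules don't affect L(Tree).) The grammar is stratified — Tree handles 'xor' (left-recursive), Arg handles 'or', Atom atoms. Each operator has a fixed associativity and precedence level, so every string has one parse.

Unambiguous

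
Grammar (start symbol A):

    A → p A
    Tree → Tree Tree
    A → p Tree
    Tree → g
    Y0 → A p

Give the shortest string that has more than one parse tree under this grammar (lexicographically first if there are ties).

length 2: no string has ≥2 trees
length 3: no string has ≥2 trees
length 4: p g g g has 2 parse trees

Two derivations of p g g g:
  A ⇒ p Tree ⇒ p Tree Tree ⇒ p Tree Tree Tree ⇒ p g Tree Tree ⇒ p g g Tree ⇒ p g g g
  A ⇒ p Tree ⇒ p Tree Tree ⇒ p g Tree ⇒ p g Tree Tree ⇒ p g g Tree ⇒ p g g g

p g g g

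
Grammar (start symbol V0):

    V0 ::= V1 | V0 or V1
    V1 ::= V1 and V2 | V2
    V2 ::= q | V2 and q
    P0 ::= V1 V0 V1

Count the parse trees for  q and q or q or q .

2

Parse trees for q and q or q or q:
  [V0 [V0 [V0 [V1 [V1 [V2 q]] and [V2 q]]] or [V1 [V2 q]]] or [V1 [V2 q]]]
  [V0 [V0 [V0 [V1 [V2 [V2 q] and q]]] or [V1 [V2 q]]] or [V1 [V2 q]]]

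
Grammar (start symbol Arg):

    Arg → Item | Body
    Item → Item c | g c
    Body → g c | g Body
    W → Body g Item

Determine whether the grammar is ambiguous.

Witness: g c

Derivation 1: Arg ⇒ Item ⇒ g c
Derivation 2: Arg ⇒ Body ⇒ g c

Two distinct leftmost derivations for the same string.

Ambiguous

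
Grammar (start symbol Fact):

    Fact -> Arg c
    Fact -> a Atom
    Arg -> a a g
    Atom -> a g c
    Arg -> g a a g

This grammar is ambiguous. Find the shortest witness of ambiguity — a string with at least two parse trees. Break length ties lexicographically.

a a g c

length 4: a a g c has 2 parse trees

Two derivations of a a g c:
  Fact ⇒ Arg c ⇒ a a g c
  Fact ⇒ a Atom ⇒ a a g c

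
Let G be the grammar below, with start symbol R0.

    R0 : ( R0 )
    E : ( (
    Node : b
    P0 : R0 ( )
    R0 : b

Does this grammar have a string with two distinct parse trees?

Unambiguous

(E, P0, Node are unreachable from R0, so their rules don't affect L(R0).) L(R0) is { openⁿ atom closeⁿ : n ≥ 0 }. The bracket depth fixes n, and the derivation is forced at every step.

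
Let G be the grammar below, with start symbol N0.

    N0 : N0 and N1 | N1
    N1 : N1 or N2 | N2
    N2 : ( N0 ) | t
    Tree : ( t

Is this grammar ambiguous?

Only N0, N1, N2 are reachable from N0; ignoring the rest: N0 → N0 and N1 | N1  ;  N1 → N1 or N2 | N2  — a left-associative chain with N2 at the bottom. Each string factors uniquely by precedence.

Unambiguous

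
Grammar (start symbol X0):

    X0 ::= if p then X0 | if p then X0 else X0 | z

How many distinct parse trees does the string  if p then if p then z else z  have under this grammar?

Parse trees for if p then if p then z else z:
  [X0 if p then [X0 if p then [X0 z] else [X0 z]]]
  [X0 if p then [X0 if p then [X0 z]] else [X0 z]]

2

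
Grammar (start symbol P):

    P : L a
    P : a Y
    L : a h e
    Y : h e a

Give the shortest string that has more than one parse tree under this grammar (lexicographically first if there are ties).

length 4: a h e a has 2 parse trees

Two derivations of a h e a:
  P ⇒ L a ⇒ a h e a
  P ⇒ a Y ⇒ a h e a

a h e a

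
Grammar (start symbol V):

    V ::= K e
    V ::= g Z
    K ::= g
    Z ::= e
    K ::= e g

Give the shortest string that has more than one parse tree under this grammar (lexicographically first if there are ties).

g e

length 2: g e has 2 parse trees

Two derivations of g e:
  V ⇒ K e ⇒ g e
  V ⇒ g Z ⇒ g e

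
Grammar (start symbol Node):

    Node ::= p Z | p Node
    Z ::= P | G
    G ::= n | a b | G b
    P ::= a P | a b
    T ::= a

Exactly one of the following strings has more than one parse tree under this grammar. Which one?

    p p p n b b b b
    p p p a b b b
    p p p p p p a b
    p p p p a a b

p p p n b b b b: 1 tree
p p p a b b b: 1 tree
p p p p p p a b: 2 trees
p p p p a a b: 1 tree

p p p p p p a b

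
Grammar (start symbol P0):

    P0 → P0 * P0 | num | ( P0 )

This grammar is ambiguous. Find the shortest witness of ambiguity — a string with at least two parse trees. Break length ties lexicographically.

num * num * num

length 1: no string has ≥2 trees
length 3: no string has ≥2 trees
length 5: num * num * num has 2 parse trees

Two derivations of num * num * num:
  P0 ⇒ P0 * P0 ⇒ P0 * P0 * P0 ⇒ num * P0 * P0 ⇒ num * num * P0 ⇒ num * num * num
  P0 ⇒ P0 * P0 ⇒ num * P0 ⇒ num * P0 * P0 ⇒ num * num * P0 ⇒ num * num * num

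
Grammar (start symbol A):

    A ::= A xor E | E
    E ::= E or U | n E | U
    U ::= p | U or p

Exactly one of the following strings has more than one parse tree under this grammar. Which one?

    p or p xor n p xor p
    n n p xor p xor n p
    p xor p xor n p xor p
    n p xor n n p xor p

p or p xor n p xor p

p or p xor n p xor p: 2 trees
n n p xor p xor n p: 1 tree
p xor p xor n p xor p: 1 tree
n p xor n n p xor p: 1 tree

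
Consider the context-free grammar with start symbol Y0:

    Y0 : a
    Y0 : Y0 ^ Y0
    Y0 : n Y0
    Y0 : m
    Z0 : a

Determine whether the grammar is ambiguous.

Ambiguous

Witness: n a ^ a

Derivation 1: Y0 ⇒ Y0 ^ Y0 ⇒ n Y0 ^ Y0 ⇒ n a ^ Y0 ⇒ n a ^ a
Derivation 2: Y0 ⇒ n Y0 ⇒ n Y0 ^ Y0 ⇒ n a ^ Y0 ⇒ n a ^ a

Two distinct leftmost derivations for the same string.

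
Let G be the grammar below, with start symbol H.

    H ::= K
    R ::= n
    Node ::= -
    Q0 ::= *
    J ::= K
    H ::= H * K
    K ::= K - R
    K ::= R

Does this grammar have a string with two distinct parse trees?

Unambiguous

(Q0, J, Node are unreachable from H, so their rules don't affect L(H).) H → H * K | K  ;  K → K - R | R  — a left-associative chain with R at the bottom. Each string factors uniquely by precedence.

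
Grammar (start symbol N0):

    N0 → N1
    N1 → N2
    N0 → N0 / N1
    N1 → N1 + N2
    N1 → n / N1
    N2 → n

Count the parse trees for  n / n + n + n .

4

Parse trees for n / n + n + n:
  [N0 [N1 [N1 [N1 n / [N1 [N2 n]]] + [N2 n]] + [N2 n]]]
  [N0 [N1 [N1 n / [N1 [N1 [N2 n]] + [N2 n]]] + [N2 n]]]
  [N0 [N1 n / [N1 [N1 [N1 [N2 n]] + [N2 n]] + [N2 n]]]]
  [N0 [N0 [N1 [N2 n]]] / [N1 [N1 [N1 [N2 n]] + [N2 n]] + [N2 n]]]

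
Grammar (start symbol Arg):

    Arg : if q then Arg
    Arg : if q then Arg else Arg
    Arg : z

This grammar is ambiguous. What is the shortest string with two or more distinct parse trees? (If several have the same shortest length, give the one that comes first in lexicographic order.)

if q then if q then z else z

length 1: no string has ≥2 trees
length 4: no string has ≥2 trees
length 6: no string has ≥2 trees
length 7: no string has ≥2 trees
length 9: if q then if q then z else z has 2 parse trees

Two derivations of if q then if q then z else z:
  Arg ⇒ if q then Arg ⇒ if q then if q then Arg else Arg ⇒ if q then if q then z else Arg ⇒ if q then if q then z else z
  Arg ⇒ if q then Arg else Arg ⇒ if q then if q then Arg else Arg ⇒ if q then if q then z else Arg ⇒ if q then if q then z else z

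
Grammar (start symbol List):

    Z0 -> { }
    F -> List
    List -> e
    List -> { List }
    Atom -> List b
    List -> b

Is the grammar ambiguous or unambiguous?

Unambiguous

Only List is reachable from List; ignoring the rest: Each string is a nest of matched brackets around a single atom. An opening bracket forces the recursive rule; an atom forces the base rule.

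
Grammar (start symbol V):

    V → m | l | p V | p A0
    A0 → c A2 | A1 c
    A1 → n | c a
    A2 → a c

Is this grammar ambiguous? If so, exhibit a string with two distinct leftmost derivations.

Ambiguous

Witness: p c a c

Derivation 1: V ⇒ p A0 ⇒ p c A2 ⇒ p c a c
Derivation 2: V ⇒ p A0 ⇒ p A1 c ⇒ p c a c

Two distinct leftmost derivations for the same string.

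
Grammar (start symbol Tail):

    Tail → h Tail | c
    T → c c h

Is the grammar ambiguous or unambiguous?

Only Tail is reachable from Tail; ignoring the rest: The reachable rules are right-linear with at most one rule per (nonterminal, next-terminal) pair. Each input token forces the next rule, so parsing is deterministic.

Unambiguous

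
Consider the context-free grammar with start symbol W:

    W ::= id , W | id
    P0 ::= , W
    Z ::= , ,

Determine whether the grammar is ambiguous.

(P0, Z are unreachable from W, so their rules don't affect L(W).) Right-recursive list with a separator: after each atom, whether the separator follows determines the rule. One parse per string.

Unambiguous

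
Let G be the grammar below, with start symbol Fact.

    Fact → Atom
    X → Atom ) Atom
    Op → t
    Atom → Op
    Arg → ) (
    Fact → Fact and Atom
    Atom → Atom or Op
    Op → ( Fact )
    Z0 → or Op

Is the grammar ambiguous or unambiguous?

(Arg, X, Z0 are unreachable from Fact, so their rules don't affect L(Fact).) The grammar is stratified — Fact handles 'and' (left-recursive), Atom handles 'or', Op atoms. Each operator has a fixed associativity and precedence level, so every string has one parse.

Unambiguous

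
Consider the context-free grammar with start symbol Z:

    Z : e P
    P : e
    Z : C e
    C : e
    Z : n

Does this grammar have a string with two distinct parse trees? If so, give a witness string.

Witness: e e

Derivation 1: Z ⇒ e P ⇒ e e
Derivation 2: Z ⇒ C e ⇒ e e

Two distinct leftmost derivations for the same string.

Ambiguous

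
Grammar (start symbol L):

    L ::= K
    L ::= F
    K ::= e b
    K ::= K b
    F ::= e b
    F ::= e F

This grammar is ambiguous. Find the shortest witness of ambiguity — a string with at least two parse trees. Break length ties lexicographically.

e b

length 2: e b has 2 parse trees

Two derivations of e b:
  L ⇒ K ⇒ e b
  L ⇒ F ⇒ e b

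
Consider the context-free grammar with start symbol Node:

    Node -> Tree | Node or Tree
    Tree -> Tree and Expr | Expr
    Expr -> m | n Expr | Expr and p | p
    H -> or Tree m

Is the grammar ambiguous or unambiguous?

Ambiguous

Witness: m and p

Derivation 1: Node ⇒ Tree ⇒ Tree and Expr ⇒ Expr and Expr ⇒ m and Expr ⇒ m and p
Derivation 2: Node ⇒ Tree ⇒ Expr ⇒ Expr and p ⇒ m and p

Two distinct leftmost derivations for the same string.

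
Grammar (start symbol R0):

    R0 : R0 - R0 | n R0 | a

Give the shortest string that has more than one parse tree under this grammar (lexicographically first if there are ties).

n a - a

length 1: no string has ≥2 trees
length 2: no string has ≥2 trees
length 3: no string has ≥2 trees
length 4: n a - a has 2 parse trees

Two derivations of n a - a:
  R0 ⇒ R0 - R0 ⇒ n R0 - R0 ⇒ n a - R0 ⇒ n a - a
  R0 ⇒ n R0 ⇒ n R0 - R0 ⇒ n a - R0 ⇒ n a - a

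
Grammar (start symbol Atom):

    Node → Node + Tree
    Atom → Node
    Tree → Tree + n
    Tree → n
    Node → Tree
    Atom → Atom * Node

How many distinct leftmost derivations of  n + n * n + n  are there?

4

Parse trees for n + n * n + n:
  [Atom [Atom [Node [Node [Tree n]] + [Tree n]]] * [Node [Node [Tree n]] + [Tree n]]]
  [Atom [Atom [Node [Node [Tree n]] + [Tree n]]] * [Node [Tree [Tree n] + n]]]
  [Atom [Atom [Node [Tree [Tree n] + n]]] * [Node [Node [Tree n]] + [Tree n]]]
  [Atom [Atom [Node [Tree [Tree n] + n]]] * [Node [Tree [Tree n] + n]]]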